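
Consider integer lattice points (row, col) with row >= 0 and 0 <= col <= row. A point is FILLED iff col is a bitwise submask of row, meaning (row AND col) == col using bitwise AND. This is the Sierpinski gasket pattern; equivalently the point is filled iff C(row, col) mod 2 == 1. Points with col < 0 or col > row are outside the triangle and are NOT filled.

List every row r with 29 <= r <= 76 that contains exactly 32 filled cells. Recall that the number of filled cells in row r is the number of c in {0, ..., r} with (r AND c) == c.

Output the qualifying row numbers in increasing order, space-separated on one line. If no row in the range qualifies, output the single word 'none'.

Row r has 2^popcount(r) filled cells, so we need popcount(r) = log2(32) = 5.
Scan r = 29..76 and keep those with exactly 5 one-bits:
r=29=11101 popcount=4 -> skip
r=30=11110 popcount=4 -> skip
r=31=11111 popcount=5 -> KEEP
r=32=100000 popcount=1 -> skip
r=33=100001 popcount=2 -> skip
r=34=100010 popcount=2 -> skip
r=35=100011 popcount=3 -> skip
r=36=100100 popcount=2 -> skip
r=37=100101 popcount=3 -> skip
r=38=100110 popcount=3 -> skip
r=39=100111 popcount=4 -> skip
r=40=101000 popcount=2 -> skip
r=41=101001 popcount=3 -> skip
r=42=101010 popcount=3 -> skip
r=43=101011 popcount=4 -> skip
r=44=101100 popcount=3 -> skip
r=45=101101 popcount=4 -> skip
r=46=101110 popcount=4 -> skip
r=47=101111 popcount=5 -> KEEP
r=48=110000 popcount=2 -> skip
r=49=110001 popcount=3 -> skip
r=50=110010 popcount=3 -> skip
r=51=110011 popcount=4 -> skip
r=52=110100 popcount=3 -> skip
r=53=110101 popcount=4 -> skip
r=54=110110 popcount=4 -> skip
r=55=110111 popcount=5 -> KEEP
r=56=111000 popcount=3 -> skip
r=57=111001 popcount=4 -> skip
r=58=111010 popcount=4 -> skip
r=59=111011 popcount=5 -> KEEP
r=60=111100 popcount=4 -> skip
r=61=111101 popcount=5 -> KEEP
r=62=111110 popcount=5 -> KEEP
r=63=111111 popcount=6 -> skip
r=64=1000000 popcount=1 -> skip
r=65=1000001 popcount=2 -> skip
r=66=1000010 popcount=2 -> skip
r=67=1000011 popcount=3 -> skip
r=68=1000100 popcount=2 -> skip
r=69=1000101 popcount=3 -> skip
r=70=1000110 popcount=3 -> skip
r=71=1000111 popcount=4 -> skip
r=72=1001000 popcount=2 -> skip
r=73=1001001 popcount=3 -> skip
r=74=1001010 popcount=3 -> skip
r=75=1001011 popcount=4 -> skip
r=76=1001100 popcount=3 -> skip
Kept rows: 31 47 55 59 61 62

Answer: 31 47 55 59 61 62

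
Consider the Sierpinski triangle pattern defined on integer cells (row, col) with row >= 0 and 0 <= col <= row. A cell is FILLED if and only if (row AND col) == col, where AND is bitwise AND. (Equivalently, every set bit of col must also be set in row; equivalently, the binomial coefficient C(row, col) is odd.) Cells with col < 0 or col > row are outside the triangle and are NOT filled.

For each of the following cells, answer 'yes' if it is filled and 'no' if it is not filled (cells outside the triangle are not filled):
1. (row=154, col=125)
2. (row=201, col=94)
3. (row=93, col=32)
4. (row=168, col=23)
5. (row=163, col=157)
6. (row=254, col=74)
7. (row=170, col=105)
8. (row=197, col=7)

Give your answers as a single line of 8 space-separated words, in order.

(154,125): row=0b10011010, col=0b1111101, row AND col = 0b11000 = 24; 24 != 125 -> empty
(201,94): row=0b11001001, col=0b1011110, row AND col = 0b1001000 = 72; 72 != 94 -> empty
(93,32): row=0b1011101, col=0b100000, row AND col = 0b0 = 0; 0 != 32 -> empty
(168,23): row=0b10101000, col=0b10111, row AND col = 0b0 = 0; 0 != 23 -> empty
(163,157): row=0b10100011, col=0b10011101, row AND col = 0b10000001 = 129; 129 != 157 -> empty
(254,74): row=0b11111110, col=0b1001010, row AND col = 0b1001010 = 74; 74 == 74 -> filled
(170,105): row=0b10101010, col=0b1101001, row AND col = 0b101000 = 40; 40 != 105 -> empty
(197,7): row=0b11000101, col=0b111, row AND col = 0b101 = 5; 5 != 7 -> empty

Answer: no no no no no yes no no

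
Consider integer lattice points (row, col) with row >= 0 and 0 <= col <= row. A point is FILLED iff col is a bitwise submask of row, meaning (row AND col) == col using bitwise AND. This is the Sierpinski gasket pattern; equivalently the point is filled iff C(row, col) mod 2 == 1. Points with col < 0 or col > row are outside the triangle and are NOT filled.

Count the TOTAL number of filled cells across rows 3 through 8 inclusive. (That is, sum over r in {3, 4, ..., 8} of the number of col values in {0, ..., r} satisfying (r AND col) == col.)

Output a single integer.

Answer: 24

Derivation:
r3=11 pc2: +4 =4
r4=100 pc1: +2 =6
r5=101 pc2: +4 =10
r6=110 pc2: +4 =14
r7=111 pc3: +8 =22
r8=1000 pc1: +2 =24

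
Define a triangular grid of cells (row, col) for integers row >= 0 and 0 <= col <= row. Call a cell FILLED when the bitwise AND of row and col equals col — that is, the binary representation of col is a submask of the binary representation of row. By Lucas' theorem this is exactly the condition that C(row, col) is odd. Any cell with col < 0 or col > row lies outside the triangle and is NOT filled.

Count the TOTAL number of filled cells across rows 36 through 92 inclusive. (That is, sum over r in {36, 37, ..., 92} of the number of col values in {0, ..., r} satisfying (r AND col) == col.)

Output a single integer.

r36=100100 pc2: +4 =4
r37=100101 pc3: +8 =12
r38=100110 pc3: +8 =20
r39=100111 pc4: +16 =36
r40=101000 pc2: +4 =40
r41=101001 pc3: +8 =48
r42=101010 pc3: +8 =56
r43=101011 pc4: +16 =72
r44=101100 pc3: +8 =80
r45=101101 pc4: +16 =96
r46=101110 pc4: +16 =112
r47=101111 pc5: +32 =144
r48=110000 pc2: +4 =148
r49=110001 pc3: +8 =156
r50=110010 pc3: +8 =164
r51=110011 pc4: +16 =180
r52=110100 pc3: +8 =188
r53=110101 pc4: +16 =204
r54=110110 pc4: +16 =220
r55=110111 pc5: +32 =252
r56=111000 pc3: +8 =260
r57=111001 pc4: +16 =276
r58=111010 pc4: +16 =292
r59=111011 pc5: +32 =324
r60=111100 pc4: +16 =340
r61=111101 pc5: +32 =372
r62=111110 pc5: +32 =404
r63=111111 pc6: +64 =468
r64=1000000 pc1: +2 =470
r65=1000001 pc2: +4 =474
r66=1000010 pc2: +4 =478
r67=1000011 pc3: +8 =486
r68=1000100 pc2: +4 =490
r69=1000101 pc3: +8 =498
r70=1000110 pc3: +8 =506
r71=1000111 pc4: +16 =522
r72=1001000 pc2: +4 =526
r73=1001001 pc3: +8 =534
r74=1001010 pc3: +8 =542
r75=1001011 pc4: +16 =558
r76=1001100 pc3: +8 =566
r77=1001101 pc4: +16 =582
r78=1001110 pc4: +16 =598
r79=1001111 pc5: +32 =630
r80=1010000 pc2: +4 =634
r81=1010001 pc3: +8 =642
r82=1010010 pc3: +8 =650
r83=1010011 pc4: +16 =666
r84=1010100 pc3: +8 =674
r85=1010101 pc4: +16 =690
r86=1010110 pc4: +16 =706
r87=1010111 pc5: +32 =738
r88=1011000 pc3: +8 =746
r89=1011001 pc4: +16 =762
r90=1011010 pc4: +16 =778
r91=1011011 pc5: +32 =810
r92=1011100 pc4: +16 =826

Answer: 826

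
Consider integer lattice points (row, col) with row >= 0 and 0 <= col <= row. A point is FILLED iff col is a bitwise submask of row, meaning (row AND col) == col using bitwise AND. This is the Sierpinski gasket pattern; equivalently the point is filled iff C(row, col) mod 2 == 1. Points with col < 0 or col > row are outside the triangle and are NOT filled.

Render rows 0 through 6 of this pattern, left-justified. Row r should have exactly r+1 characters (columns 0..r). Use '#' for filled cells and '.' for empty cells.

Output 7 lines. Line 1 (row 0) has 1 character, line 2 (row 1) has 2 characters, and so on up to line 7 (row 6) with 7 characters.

Answer: #
##
#.#
####
#...#
##..##
#.#.#.#

Derivation:
r0=0: #
r1=1: ##
r2=10: #.#
r3=11: ####
r4=100: #...#
r5=101: ##..##
r6=110: #.#.#.#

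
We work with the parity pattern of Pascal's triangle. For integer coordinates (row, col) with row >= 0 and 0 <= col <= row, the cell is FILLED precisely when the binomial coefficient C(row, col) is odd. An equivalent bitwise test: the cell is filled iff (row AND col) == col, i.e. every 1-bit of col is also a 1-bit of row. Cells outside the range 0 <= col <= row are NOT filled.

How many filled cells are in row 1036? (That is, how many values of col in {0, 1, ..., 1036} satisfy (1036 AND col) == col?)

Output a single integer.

1036 in binary = 10000001100
popcount(1036) = number of 1-bits in 10000001100 = 3
A col c satisfies (1036 AND c) == c iff every set bit of c is also set in 1036; each of the 3 set bits of 1036 can independently be on or off in c.
count = 2^3 = 8

Answer: 8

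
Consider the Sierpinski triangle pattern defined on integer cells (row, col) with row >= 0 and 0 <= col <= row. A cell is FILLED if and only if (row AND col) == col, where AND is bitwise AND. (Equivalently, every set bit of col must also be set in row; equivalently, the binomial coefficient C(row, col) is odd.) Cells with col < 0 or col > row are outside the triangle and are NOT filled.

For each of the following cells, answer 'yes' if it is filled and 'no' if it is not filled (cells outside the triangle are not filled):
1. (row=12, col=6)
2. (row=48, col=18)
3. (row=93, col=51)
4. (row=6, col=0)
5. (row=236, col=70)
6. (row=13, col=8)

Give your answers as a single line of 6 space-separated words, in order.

Answer: no no no yes no yes

Derivation:
(12,6): row=0b1100, col=0b110, row AND col = 0b100 = 4; 4 != 6 -> empty
(48,18): row=0b110000, col=0b10010, row AND col = 0b10000 = 16; 16 != 18 -> empty
(93,51): row=0b1011101, col=0b110011, row AND col = 0b10001 = 17; 17 != 51 -> empty
(6,0): row=0b110, col=0b0, row AND col = 0b0 = 0; 0 == 0 -> filled
(236,70): row=0b11101100, col=0b1000110, row AND col = 0b1000100 = 68; 68 != 70 -> empty
(13,8): row=0b1101, col=0b1000, row AND col = 0b1000 = 8; 8 == 8 -> filled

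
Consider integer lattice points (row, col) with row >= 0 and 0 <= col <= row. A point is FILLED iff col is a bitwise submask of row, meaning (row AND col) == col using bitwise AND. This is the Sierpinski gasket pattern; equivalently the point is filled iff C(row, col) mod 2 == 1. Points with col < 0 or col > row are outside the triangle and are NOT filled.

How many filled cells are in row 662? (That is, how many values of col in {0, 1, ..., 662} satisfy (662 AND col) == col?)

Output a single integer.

662 in binary = 1010010110
popcount(662) = number of 1-bits in 1010010110 = 5
A col c satisfies (662 AND c) == c iff every set bit of c is also set in 662; each of the 5 set bits of 662 can independently be on or off in c.
count = 2^5 = 32

Answer: 32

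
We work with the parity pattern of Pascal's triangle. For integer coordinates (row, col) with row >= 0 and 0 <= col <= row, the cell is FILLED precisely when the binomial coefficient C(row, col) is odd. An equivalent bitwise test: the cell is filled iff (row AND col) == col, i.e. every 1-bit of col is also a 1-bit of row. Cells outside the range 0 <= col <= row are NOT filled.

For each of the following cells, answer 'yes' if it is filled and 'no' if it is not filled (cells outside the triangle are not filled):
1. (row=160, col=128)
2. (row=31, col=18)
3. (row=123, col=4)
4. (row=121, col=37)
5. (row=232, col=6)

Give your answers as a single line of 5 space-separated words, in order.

(160,128): row=0b10100000, col=0b10000000, row AND col = 0b10000000 = 128; 128 == 128 -> filled
(31,18): row=0b11111, col=0b10010, row AND col = 0b10010 = 18; 18 == 18 -> filled
(123,4): row=0b1111011, col=0b100, row AND col = 0b0 = 0; 0 != 4 -> empty
(121,37): row=0b1111001, col=0b100101, row AND col = 0b100001 = 33; 33 != 37 -> empty
(232,6): row=0b11101000, col=0b110, row AND col = 0b0 = 0; 0 != 6 -> empty

Answer: yes yes no no no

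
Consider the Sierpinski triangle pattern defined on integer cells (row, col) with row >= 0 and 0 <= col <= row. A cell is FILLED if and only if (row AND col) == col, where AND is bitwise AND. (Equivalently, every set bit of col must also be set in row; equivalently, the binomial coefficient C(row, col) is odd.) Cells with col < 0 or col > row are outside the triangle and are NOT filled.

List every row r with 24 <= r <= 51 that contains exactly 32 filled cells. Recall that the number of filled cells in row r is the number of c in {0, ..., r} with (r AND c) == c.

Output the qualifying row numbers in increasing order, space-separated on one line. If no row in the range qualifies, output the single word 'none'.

Answer: 31 47

Derivation:
Row r has 2^popcount(r) filled cells, so we need popcount(r) = log2(32) = 5.
Scan r = 24..51 and keep those with exactly 5 one-bits:
r=24=11000 popcount=2 -> skip
r=25=11001 popcount=3 -> skip
r=26=11010 popcount=3 -> skip
r=27=11011 popcount=4 -> skip
r=28=11100 popcount=3 -> skip
r=29=11101 popcount=4 -> skip
r=30=11110 popcount=4 -> skip
r=31=11111 popcount=5 -> KEEP
r=32=100000 popcount=1 -> skip
r=33=100001 popcount=2 -> skip
r=34=100010 popcount=2 -> skip
r=35=100011 popcount=3 -> skip
r=36=100100 popcount=2 -> skip
r=37=100101 popcount=3 -> skip
r=38=100110 popcount=3 -> skip
r=39=100111 popcount=4 -> skip
r=40=101000 popcount=2 -> skip
r=41=101001 popcount=3 -> skip
r=42=101010 popcount=3 -> skip
r=43=101011 popcount=4 -> skip
r=44=101100 popcount=3 -> skip
r=45=101101 popcount=4 -> skip
r=46=101110 popcount=4 -> skip
r=47=101111 popcount=5 -> KEEP
r=48=110000 popcount=2 -> skip
r=49=110001 popcount=3 -> skip
r=50=110010 popcount=3 -> skip
r=51=110011 popcount=4 -> skip
Kept rows: 31 47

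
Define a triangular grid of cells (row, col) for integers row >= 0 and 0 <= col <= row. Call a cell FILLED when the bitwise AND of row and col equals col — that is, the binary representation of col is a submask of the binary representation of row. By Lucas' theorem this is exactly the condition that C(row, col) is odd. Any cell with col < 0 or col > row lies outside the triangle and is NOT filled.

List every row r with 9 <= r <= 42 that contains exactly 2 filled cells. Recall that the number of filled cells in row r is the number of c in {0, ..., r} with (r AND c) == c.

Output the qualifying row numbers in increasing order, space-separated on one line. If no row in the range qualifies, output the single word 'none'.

Answer: 16 32

Derivation:
Row r has 2^popcount(r) filled cells, so we need popcount(r) = log2(2) = 1.
Scan r = 9..42 and keep those with exactly 1 one-bits:
r=9=1001 popcount=2 -> skip
r=10=1010 popcount=2 -> skip
r=11=1011 popcount=3 -> skip
r=12=1100 popcount=2 -> skip
r=13=1101 popcount=3 -> skip
r=14=1110 popcount=3 -> skip
r=15=1111 popcount=4 -> skip
r=16=10000 popcount=1 -> KEEP
r=17=10001 popcount=2 -> skip
r=18=10010 popcount=2 -> skip
r=19=10011 popcount=3 -> skip
r=20=10100 popcount=2 -> skip
r=21=10101 popcount=3 -> skip
r=22=10110 popcount=3 -> skip
r=23=10111 popcount=4 -> skip
r=24=11000 popcount=2 -> skip
r=25=11001 popcount=3 -> skip
r=26=11010 popcount=3 -> skip
r=27=11011 popcount=4 -> skip
r=28=11100 popcount=3 -> skip
r=29=11101 popcount=4 -> skip
r=30=11110 popcount=4 -> skip
r=31=11111 popcount=5 -> skip
r=32=100000 popcount=1 -> KEEP
r=33=100001 popcount=2 -> skip
r=34=100010 popcount=2 -> skip
r=35=100011 popcount=3 -> skip
r=36=100100 popcount=2 -> skip
r=37=100101 popcount=3 -> skip
r=38=100110 popcount=3 -> skip
r=39=100111 popcount=4 -> skip
r=40=101000 popcount=2 -> skip
r=41=101001 popcount=3 -> skip
r=42=101010 popcount=3 -> skip
Kept rows: 16 32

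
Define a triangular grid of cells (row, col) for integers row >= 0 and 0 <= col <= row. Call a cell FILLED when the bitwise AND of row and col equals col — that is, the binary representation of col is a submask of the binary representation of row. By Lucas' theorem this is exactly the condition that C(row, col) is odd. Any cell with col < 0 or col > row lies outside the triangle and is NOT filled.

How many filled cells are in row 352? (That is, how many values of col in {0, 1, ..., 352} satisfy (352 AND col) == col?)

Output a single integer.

352 in binary = 101100000
popcount(352) = number of 1-bits in 101100000 = 3
A col c satisfies (352 AND c) == c iff every set bit of c is also set in 352; each of the 3 set bits of 352 can independently be on or off in c.
count = 2^3 = 8

Answer: 8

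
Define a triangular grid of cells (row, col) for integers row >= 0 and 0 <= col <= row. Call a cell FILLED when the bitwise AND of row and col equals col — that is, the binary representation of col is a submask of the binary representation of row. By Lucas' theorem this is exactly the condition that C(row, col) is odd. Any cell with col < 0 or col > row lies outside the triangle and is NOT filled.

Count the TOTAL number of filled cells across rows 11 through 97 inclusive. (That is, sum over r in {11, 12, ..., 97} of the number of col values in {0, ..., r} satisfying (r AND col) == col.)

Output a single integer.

Answer: 1190

Derivation:
r11=1011 pc3: +8 =8
r12=1100 pc2: +4 =12
r13=1101 pc3: +8 =20
r14=1110 pc3: +8 =28
r15=1111 pc4: +16 =44
r16=10000 pc1: +2 =46
r17=10001 pc2: +4 =50
r18=10010 pc2: +4 =54
r19=10011 pc3: +8 =62
r20=10100 pc2: +4 =66
r21=10101 pc3: +8 =74
r22=10110 pc3: +8 =82
r23=10111 pc4: +16 =98
r24=11000 pc2: +4 =102
r25=11001 pc3: +8 =110
r26=11010 pc3: +8 =118
r27=11011 pc4: +16 =134
r28=11100 pc3: +8 =142
r29=11101 pc4: +16 =158
r30=11110 pc4: +16 =174
r31=11111 pc5: +32 =206
r32=100000 pc1: +2 =208
r33=100001 pc2: +4 =212
r34=100010 pc2: +4 =216
r35=100011 pc3: +8 =224
r36=100100 pc2: +4 =228
r37=100101 pc3: +8 =236
r38=100110 pc3: +8 =244
r39=100111 pc4: +16 =260
r40=101000 pc2: +4 =264
r41=101001 pc3: +8 =272
r42=101010 pc3: +8 =280
r43=101011 pc4: +16 =296
r44=101100 pc3: +8 =304
r45=101101 pc4: +16 =320
r46=101110 pc4: +16 =336
r47=101111 pc5: +32 =368
r48=110000 pc2: +4 =372
r49=110001 pc3: +8 =380
r50=110010 pc3: +8 =388
r51=110011 pc4: +16 =404
r52=110100 pc3: +8 =412
r53=110101 pc4: +16 =428
r54=110110 pc4: +16 =444
r55=110111 pc5: +32 =476
r56=111000 pc3: +8 =484
r57=111001 pc4: +16 =500
r58=111010 pc4: +16 =516
r59=111011 pc5: +32 =548
r60=111100 pc4: +16 =564
r61=111101 pc5: +32 =596
r62=111110 pc5: +32 =628
r63=111111 pc6: +64 =692
r64=1000000 pc1: +2 =694
r65=1000001 pc2: +4 =698
r66=1000010 pc2: +4 =702
r67=1000011 pc3: +8 =710
r68=1000100 pc2: +4 =714
r69=1000101 pc3: +8 =722
r70=1000110 pc3: +8 =730
r71=1000111 pc4: +16 =746
r72=1001000 pc2: +4 =750
r73=1001001 pc3: +8 =758
r74=1001010 pc3: +8 =766
r75=1001011 pc4: +16 =782
r76=1001100 pc3: +8 =790
r77=1001101 pc4: +16 =806
r78=1001110 pc4: +16 =822
r79=1001111 pc5: +32 =854
r80=1010000 pc2: +4 =858
r81=1010001 pc3: +8 =866
r82=1010010 pc3: +8 =874
r83=1010011 pc4: +16 =890
r84=1010100 pc3: +8 =898
r85=1010101 pc4: +16 =914
r86=1010110 pc4: +16 =930
r87=1010111 pc5: +32 =962
r88=1011000 pc3: +8 =970
r89=1011001 pc4: +16 =986
r90=1011010 pc4: +16 =1002
r91=1011011 pc5: +32 =1034
r92=1011100 pc4: +16 =1050
r93=1011101 pc5: +32 =1082
r94=1011110 pc5: +32 =1114
r95=1011111 pc6: +64 =1178
r96=1100000 pc2: +4 =1182
r97=1100001 pc3: +8 =1190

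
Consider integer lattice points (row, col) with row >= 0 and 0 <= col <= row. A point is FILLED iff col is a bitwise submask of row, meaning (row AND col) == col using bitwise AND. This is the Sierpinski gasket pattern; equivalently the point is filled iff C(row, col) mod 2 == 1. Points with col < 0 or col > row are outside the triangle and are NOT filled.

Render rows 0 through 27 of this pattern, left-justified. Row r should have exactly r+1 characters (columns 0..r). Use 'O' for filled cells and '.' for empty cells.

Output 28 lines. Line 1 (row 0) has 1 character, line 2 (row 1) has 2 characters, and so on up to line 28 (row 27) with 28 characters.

Answer: O
OO
O.O
OOOO
O...O
OO..OO
O.O.O.O
OOOOOOOO
O.......O
OO......OO
O.O.....O.O
OOOO....OOOO
O...O...O...O
OO..OO..OO..OO
O.O.O.O.O.O.O.O
OOOOOOOOOOOOOOOO
O...............O
OO..............OO
O.O.............O.O
OOOO............OOOO
O...O...........O...O
OO..OO..........OO..OO
O.O.O.O.........O.O.O.O
OOOOOOOO........OOOOOOOO
O.......O.......O.......O
OO......OO......OO......OO
O.O.....O.O.....O.O.....O.O
OOOO....OOOO....OOOO....OOOO

Derivation:
r0=0: O
r1=1: OO
r2=10: O.O
r3=11: OOOO
r4=100: O...O
r5=101: OO..OO
r6=110: O.O.O.O
r7=111: OOOOOOOO
r8=1000: O.......O
r9=1001: OO......OO
r10=1010: O.O.....O.O
r11=1011: OOOO....OOOO
r12=1100: O...O...O...O
r13=1101: OO..OO..OO..OO
r14=1110: O.O.O.O.O.O.O.O
r15=1111: OOOOOOOOOOOOOOOO
r16=10000: O...............O
r17=10001: OO..............OO
r18=10010: O.O.............O.O
r19=10011: OOOO............OOOO
r20=10100: O...O...........O...O
r21=10101: OO..OO..........OO..OO
r22=10110: O.O.O.O.........O.O.O.O
r23=10111: OOOOOOOO........OOOOOOOO
r24=11000: O.......O.......O.......O
r25=11001: OO......OO......OO......OO
r26=11010: O.O.....O.O.....O.O.....O.O
r27=11011: OOOO....OOOO....OOOO....OOOO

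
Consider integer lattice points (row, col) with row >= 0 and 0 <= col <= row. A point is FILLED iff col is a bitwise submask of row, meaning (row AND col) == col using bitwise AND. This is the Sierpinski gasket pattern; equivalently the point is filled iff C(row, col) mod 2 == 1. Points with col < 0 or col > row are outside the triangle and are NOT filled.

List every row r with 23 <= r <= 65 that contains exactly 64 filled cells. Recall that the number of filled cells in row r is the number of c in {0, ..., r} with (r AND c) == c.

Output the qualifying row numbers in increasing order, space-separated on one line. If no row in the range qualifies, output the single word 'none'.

Row r has 2^popcount(r) filled cells, so we need popcount(r) = log2(64) = 6.
Scan r = 23..65 and keep those with exactly 6 one-bits:
r=23=10111 popcount=4 -> skip
r=24=11000 popcount=2 -> skip
r=25=11001 popcount=3 -> skip
r=26=11010 popcount=3 -> skip
r=27=11011 popcount=4 -> skip
r=28=11100 popcount=3 -> skip
r=29=11101 popcount=4 -> skip
r=30=11110 popcount=4 -> skip
r=31=11111 popcount=5 -> skip
r=32=100000 popcount=1 -> skip
r=33=100001 popcount=2 -> skip
r=34=100010 popcount=2 -> skip
r=35=100011 popcount=3 -> skip
r=36=100100 popcount=2 -> skip
r=37=100101 popcount=3 -> skip
r=38=100110 popcount=3 -> skip
r=39=100111 popcount=4 -> skip
r=40=101000 popcount=2 -> skip
r=41=101001 popcount=3 -> skip
r=42=101010 popcount=3 -> skip
r=43=101011 popcount=4 -> skip
r=44=101100 popcount=3 -> skip
r=45=101101 popcount=4 -> skip
r=46=101110 popcount=4 -> skip
r=47=101111 popcount=5 -> skip
r=48=110000 popcount=2 -> skip
r=49=110001 popcount=3 -> skip
r=50=110010 popcount=3 -> skip
r=51=110011 popcount=4 -> skip
r=52=110100 popcount=3 -> skip
r=53=110101 popcount=4 -> skip
r=54=110110 popcount=4 -> skip
r=55=110111 popcount=5 -> skip
r=56=111000 popcount=3 -> skip
r=57=111001 popcount=4 -> skip
r=58=111010 popcount=4 -> skip
r=59=111011 popcount=5 -> skip
r=60=111100 popcount=4 -> skip
r=61=111101 popcount=5 -> skip
r=62=111110 popcount=5 -> skip
r=63=111111 popcount=6 -> KEEP
r=64=1000000 popcount=1 -> skip
r=65=1000001 popcount=2 -> skip
Kept rows: 63

Answer: 63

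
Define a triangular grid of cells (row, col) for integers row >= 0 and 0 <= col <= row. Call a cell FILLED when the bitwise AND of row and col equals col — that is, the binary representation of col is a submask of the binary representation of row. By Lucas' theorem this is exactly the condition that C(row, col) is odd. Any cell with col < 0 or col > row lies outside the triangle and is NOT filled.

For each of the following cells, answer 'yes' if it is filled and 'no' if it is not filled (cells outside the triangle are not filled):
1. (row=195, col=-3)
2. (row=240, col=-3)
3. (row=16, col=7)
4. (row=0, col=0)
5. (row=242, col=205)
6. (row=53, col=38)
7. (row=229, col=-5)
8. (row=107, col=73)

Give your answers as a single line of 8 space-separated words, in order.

(195,-3): col outside [0, 195] -> not filled
(240,-3): col outside [0, 240] -> not filled
(16,7): row=0b10000, col=0b111, row AND col = 0b0 = 0; 0 != 7 -> empty
(0,0): row=0b0, col=0b0, row AND col = 0b0 = 0; 0 == 0 -> filled
(242,205): row=0b11110010, col=0b11001101, row AND col = 0b11000000 = 192; 192 != 205 -> empty
(53,38): row=0b110101, col=0b100110, row AND col = 0b100100 = 36; 36 != 38 -> empty
(229,-5): col outside [0, 229] -> not filled
(107,73): row=0b1101011, col=0b1001001, row AND col = 0b1001001 = 73; 73 == 73 -> filled

Answer: no no no yes no no no yes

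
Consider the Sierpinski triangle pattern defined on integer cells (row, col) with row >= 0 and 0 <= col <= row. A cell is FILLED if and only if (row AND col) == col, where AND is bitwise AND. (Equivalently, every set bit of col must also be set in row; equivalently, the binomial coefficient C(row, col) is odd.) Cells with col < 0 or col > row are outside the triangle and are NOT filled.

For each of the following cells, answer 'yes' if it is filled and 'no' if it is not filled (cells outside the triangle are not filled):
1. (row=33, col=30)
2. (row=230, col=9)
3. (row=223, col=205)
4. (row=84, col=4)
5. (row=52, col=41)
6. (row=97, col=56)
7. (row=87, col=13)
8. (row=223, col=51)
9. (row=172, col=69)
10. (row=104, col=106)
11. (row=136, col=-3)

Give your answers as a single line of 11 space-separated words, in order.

(33,30): row=0b100001, col=0b11110, row AND col = 0b0 = 0; 0 != 30 -> empty
(230,9): row=0b11100110, col=0b1001, row AND col = 0b0 = 0; 0 != 9 -> empty
(223,205): row=0b11011111, col=0b11001101, row AND col = 0b11001101 = 205; 205 == 205 -> filled
(84,4): row=0b1010100, col=0b100, row AND col = 0b100 = 4; 4 == 4 -> filled
(52,41): row=0b110100, col=0b101001, row AND col = 0b100000 = 32; 32 != 41 -> empty
(97,56): row=0b1100001, col=0b111000, row AND col = 0b100000 = 32; 32 != 56 -> empty
(87,13): row=0b1010111, col=0b1101, row AND col = 0b101 = 5; 5 != 13 -> empty
(223,51): row=0b11011111, col=0b110011, row AND col = 0b10011 = 19; 19 != 51 -> empty
(172,69): row=0b10101100, col=0b1000101, row AND col = 0b100 = 4; 4 != 69 -> empty
(104,106): col outside [0, 104] -> not filled
(136,-3): col outside [0, 136] -> not filled

Answer: no no yes yes no no no no no no no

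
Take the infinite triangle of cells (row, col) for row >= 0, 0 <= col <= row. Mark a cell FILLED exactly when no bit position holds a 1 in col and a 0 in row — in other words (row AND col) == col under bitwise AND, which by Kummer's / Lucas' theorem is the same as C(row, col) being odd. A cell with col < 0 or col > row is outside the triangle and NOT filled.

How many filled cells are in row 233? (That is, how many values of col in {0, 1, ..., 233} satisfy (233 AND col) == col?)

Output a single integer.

233 in binary = 11101001
popcount(233) = number of 1-bits in 11101001 = 5
A col c satisfies (233 AND c) == c iff every set bit of c is also set in 233; each of the 5 set bits of 233 can independently be on or off in c.
count = 2^5 = 32

Answer: 32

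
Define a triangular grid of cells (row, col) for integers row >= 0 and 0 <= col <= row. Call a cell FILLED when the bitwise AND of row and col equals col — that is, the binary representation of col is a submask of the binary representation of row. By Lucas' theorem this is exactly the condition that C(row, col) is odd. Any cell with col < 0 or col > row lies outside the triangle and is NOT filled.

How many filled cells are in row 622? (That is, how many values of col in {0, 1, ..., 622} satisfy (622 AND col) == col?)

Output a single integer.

Answer: 64

Derivation:
622 in binary = 1001101110
popcount(622) = number of 1-bits in 1001101110 = 6
A col c satisfies (622 AND c) == c iff every set bit of c is also set in 622; each of the 6 set bits of 622 can independently be on or off in c.
count = 2^6 = 64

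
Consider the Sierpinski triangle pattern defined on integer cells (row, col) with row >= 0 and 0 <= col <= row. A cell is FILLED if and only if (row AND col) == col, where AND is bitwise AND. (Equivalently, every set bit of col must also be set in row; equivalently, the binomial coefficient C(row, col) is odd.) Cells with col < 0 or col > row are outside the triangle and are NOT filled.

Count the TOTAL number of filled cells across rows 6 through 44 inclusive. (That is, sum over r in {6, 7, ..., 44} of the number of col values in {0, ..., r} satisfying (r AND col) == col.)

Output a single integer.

r6=110 pc2: +4 =4
r7=111 pc3: +8 =12
r8=1000 pc1: +2 =14
r9=1001 pc2: +4 =18
r10=1010 pc2: +4 =22
r11=1011 pc3: +8 =30
r12=1100 pc2: +4 =34
r13=1101 pc3: +8 =42
r14=1110 pc3: +8 =50
r15=1111 pc4: +16 =66
r16=10000 pc1: +2 =68
r17=10001 pc2: +4 =72
r18=10010 pc2: +4 =76
r19=10011 pc3: +8 =84
r20=10100 pc2: +4 =88
r21=10101 pc3: +8 =96
r22=10110 pc3: +8 =104
r23=10111 pc4: +16 =120
r24=11000 pc2: +4 =124
r25=11001 pc3: +8 =132
r26=11010 pc3: +8 =140
r27=11011 pc4: +16 =156
r28=11100 pc3: +8 =164
r29=11101 pc4: +16 =180
r30=11110 pc4: +16 =196
r31=11111 pc5: +32 =228
r32=100000 pc1: +2 =230
r33=100001 pc2: +4 =234
r34=100010 pc2: +4 =238
r35=100011 pc3: +8 =246
r36=100100 pc2: +4 =250
r37=100101 pc3: +8 =258
r38=100110 pc3: +8 =266
r39=100111 pc4: +16 =282
r40=101000 pc2: +4 =286
r41=101001 pc3: +8 =294
r42=101010 pc3: +8 =302
r43=101011 pc4: +16 =318
r44=101100 pc3: +8 =326

Answer: 326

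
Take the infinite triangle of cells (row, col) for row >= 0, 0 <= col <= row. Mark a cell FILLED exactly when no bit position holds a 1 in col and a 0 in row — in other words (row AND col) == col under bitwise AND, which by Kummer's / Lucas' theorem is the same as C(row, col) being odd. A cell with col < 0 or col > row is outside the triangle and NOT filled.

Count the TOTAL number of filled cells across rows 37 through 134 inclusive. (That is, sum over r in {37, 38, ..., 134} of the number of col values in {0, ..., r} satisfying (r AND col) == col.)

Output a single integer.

Answer: 1960

Derivation:
r37=100101 pc3: +8 =8
r38=100110 pc3: +8 =16
r39=100111 pc4: +16 =32
r40=101000 pc2: +4 =36
r41=101001 pc3: +8 =44
r42=101010 pc3: +8 =52
r43=101011 pc4: +16 =68
r44=101100 pc3: +8 =76
r45=101101 pc4: +16 =92
r46=101110 pc4: +16 =108
r47=101111 pc5: +32 =140
r48=110000 pc2: +4 =144
r49=110001 pc3: +8 =152
r50=110010 pc3: +8 =160
r51=110011 pc4: +16 =176
r52=110100 pc3: +8 =184
r53=110101 pc4: +16 =200
r54=110110 pc4: +16 =216
r55=110111 pc5: +32 =248
r56=111000 pc3: +8 =256
r57=111001 pc4: +16 =272
r58=111010 pc4: +16 =288
r59=111011 pc5: +32 =320
r60=111100 pc4: +16 =336
r61=111101 pc5: +32 =368
r62=111110 pc5: +32 =400
r63=111111 pc6: +64 =464
r64=1000000 pc1: +2 =466
r65=1000001 pc2: +4 =470
r66=1000010 pc2: +4 =474
r67=1000011 pc3: +8 =482
r68=1000100 pc2: +4 =486
r69=1000101 pc3: +8 =494
r70=1000110 pc3: +8 =502
r71=1000111 pc4: +16 =518
r72=1001000 pc2: +4 =522
r73=1001001 pc3: +8 =530
r74=1001010 pc3: +8 =538
r75=1001011 pc4: +16 =554
r76=1001100 pc3: +8 =562
r77=1001101 pc4: +16 =578
r78=1001110 pc4: +16 =594
r79=1001111 pc5: +32 =626
r80=1010000 pc2: +4 =630
r81=1010001 pc3: +8 =638
r82=1010010 pc3: +8 =646
r83=1010011 pc4: +16 =662
r84=1010100 pc3: +8 =670
r85=1010101 pc4: +16 =686
r86=1010110 pc4: +16 =702
r87=1010111 pc5: +32 =734
r88=1011000 pc3: +8 =742
r89=1011001 pc4: +16 =758
r90=1011010 pc4: +16 =774
r91=1011011 pc5: +32 =806
r92=1011100 pc4: +16 =822
r93=1011101 pc5: +32 =854
r94=1011110 pc5: +32 =886
r95=1011111 pc6: +64 =950
r96=1100000 pc2: +4 =954
r97=1100001 pc3: +8 =962
r98=1100010 pc3: +8 =970
r99=1100011 pc4: +16 =986
r100=1100100 pc3: +8 =994
r101=1100101 pc4: +16 =1010
r102=1100110 pc4: +16 =1026
r103=1100111 pc5: +32 =1058
r104=1101000 pc3: +8 =1066
r105=1101001 pc4: +16 =1082
r106=1101010 pc4: +16 =1098
r107=1101011 pc5: +32 =1130
r108=1101100 pc4: +16 =1146
r109=1101101 pc5: +32 =1178
r110=1101110 pc5: +32 =1210
r111=1101111 pc6: +64 =1274
r112=1110000 pc3: +8 =1282
r113=1110001 pc4: +16 =1298
r114=1110010 pc4: +16 =1314
r115=1110011 pc5: +32 =1346
r116=1110100 pc4: +16 =1362
r117=1110101 pc5: +32 =1394
r118=1110110 pc5: +32 =1426
r119=1110111 pc6: +64 =1490
r120=1111000 pc4: +16 =1506
r121=1111001 pc5: +32 =1538
r122=1111010 pc5: +32 =1570
r123=1111011 pc6: +64 =1634
r124=1111100 pc5: +32 =1666
r125=1111101 pc6: +64 =1730
r126=1111110 pc6: +64 =1794
r127=1111111 pc7: +128 =1922
r128=10000000 pc1: +2 =1924
r129=10000001 pc2: +4 =1928
r130=10000010 pc2: +4 =1932
r131=10000011 pc3: +8 =1940
r132=10000100 pc2: +4 =1944
r133=10000101 pc3: +8 =1952
r134=10000110 pc3: +8 =1960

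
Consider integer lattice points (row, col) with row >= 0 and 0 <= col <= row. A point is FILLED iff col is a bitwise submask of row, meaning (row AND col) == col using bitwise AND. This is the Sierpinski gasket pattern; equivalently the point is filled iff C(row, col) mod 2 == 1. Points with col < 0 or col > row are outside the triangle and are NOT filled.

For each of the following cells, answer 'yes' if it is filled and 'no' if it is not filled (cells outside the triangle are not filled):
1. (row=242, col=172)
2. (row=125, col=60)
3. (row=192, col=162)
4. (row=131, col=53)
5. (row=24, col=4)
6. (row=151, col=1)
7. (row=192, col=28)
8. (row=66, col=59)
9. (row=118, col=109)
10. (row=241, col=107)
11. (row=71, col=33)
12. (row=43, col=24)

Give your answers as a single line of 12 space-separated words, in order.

Answer: no yes no no no yes no no no no no no

Derivation:
(242,172): row=0b11110010, col=0b10101100, row AND col = 0b10100000 = 160; 160 != 172 -> empty
(125,60): row=0b1111101, col=0b111100, row AND col = 0b111100 = 60; 60 == 60 -> filled
(192,162): row=0b11000000, col=0b10100010, row AND col = 0b10000000 = 128; 128 != 162 -> empty
(131,53): row=0b10000011, col=0b110101, row AND col = 0b1 = 1; 1 != 53 -> empty
(24,4): row=0b11000, col=0b100, row AND col = 0b0 = 0; 0 != 4 -> empty
(151,1): row=0b10010111, col=0b1, row AND col = 0b1 = 1; 1 == 1 -> filled
(192,28): row=0b11000000, col=0b11100, row AND col = 0b0 = 0; 0 != 28 -> empty
(66,59): row=0b1000010, col=0b111011, row AND col = 0b10 = 2; 2 != 59 -> empty
(118,109): row=0b1110110, col=0b1101101, row AND col = 0b1100100 = 100; 100 != 109 -> empty
(241,107): row=0b11110001, col=0b1101011, row AND col = 0b1100001 = 97; 97 != 107 -> empty
(71,33): row=0b1000111, col=0b100001, row AND col = 0b1 = 1; 1 != 33 -> empty
(43,24): row=0b101011, col=0b11000, row AND col = 0b1000 = 8; 8 != 24 -> empty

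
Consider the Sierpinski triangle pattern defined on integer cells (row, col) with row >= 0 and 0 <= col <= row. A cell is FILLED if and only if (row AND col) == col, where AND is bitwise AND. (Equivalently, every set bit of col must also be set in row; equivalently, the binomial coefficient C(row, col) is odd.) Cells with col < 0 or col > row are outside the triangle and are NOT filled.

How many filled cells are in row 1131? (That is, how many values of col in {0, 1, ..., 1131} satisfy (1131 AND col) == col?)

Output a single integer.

1131 in binary = 10001101011
popcount(1131) = number of 1-bits in 10001101011 = 6
A col c satisfies (1131 AND c) == c iff every set bit of c is also set in 1131; each of the 6 set bits of 1131 can independently be on or off in c.
count = 2^6 = 64

Answer: 64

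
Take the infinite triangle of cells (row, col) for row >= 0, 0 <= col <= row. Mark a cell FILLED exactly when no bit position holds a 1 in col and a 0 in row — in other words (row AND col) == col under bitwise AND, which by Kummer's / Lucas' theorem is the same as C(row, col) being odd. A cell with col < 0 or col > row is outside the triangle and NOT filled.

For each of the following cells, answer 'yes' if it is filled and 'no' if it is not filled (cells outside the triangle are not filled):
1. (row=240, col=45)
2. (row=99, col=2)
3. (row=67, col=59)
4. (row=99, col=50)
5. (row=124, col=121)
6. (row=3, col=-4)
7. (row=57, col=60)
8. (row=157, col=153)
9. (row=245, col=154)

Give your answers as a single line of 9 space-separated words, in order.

(240,45): row=0b11110000, col=0b101101, row AND col = 0b100000 = 32; 32 != 45 -> empty
(99,2): row=0b1100011, col=0b10, row AND col = 0b10 = 2; 2 == 2 -> filled
(67,59): row=0b1000011, col=0b111011, row AND col = 0b11 = 3; 3 != 59 -> empty
(99,50): row=0b1100011, col=0b110010, row AND col = 0b100010 = 34; 34 != 50 -> empty
(124,121): row=0b1111100, col=0b1111001, row AND col = 0b1111000 = 120; 120 != 121 -> empty
(3,-4): col outside [0, 3] -> not filled
(57,60): col outside [0, 57] -> not filled
(157,153): row=0b10011101, col=0b10011001, row AND col = 0b10011001 = 153; 153 == 153 -> filled
(245,154): row=0b11110101, col=0b10011010, row AND col = 0b10010000 = 144; 144 != 154 -> empty

Answer: no yes no no no no no yes no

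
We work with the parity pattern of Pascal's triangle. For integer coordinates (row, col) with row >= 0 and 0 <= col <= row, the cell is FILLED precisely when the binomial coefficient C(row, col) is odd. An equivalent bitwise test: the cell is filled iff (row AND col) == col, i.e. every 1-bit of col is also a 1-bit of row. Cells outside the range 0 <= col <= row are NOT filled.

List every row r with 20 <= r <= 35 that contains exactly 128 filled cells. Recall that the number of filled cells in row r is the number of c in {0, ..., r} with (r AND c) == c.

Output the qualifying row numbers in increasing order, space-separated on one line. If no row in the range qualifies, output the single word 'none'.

Row r has 2^popcount(r) filled cells, so we need popcount(r) = log2(128) = 7.
Scan r = 20..35 and keep those with exactly 7 one-bits:
r=20=10100 popcount=2 -> skip
r=21=10101 popcount=3 -> skip
r=22=10110 popcount=3 -> skip
r=23=10111 popcount=4 -> skip
r=24=11000 popcount=2 -> skip
r=25=11001 popcount=3 -> skip
r=26=11010 popcount=3 -> skip
r=27=11011 popcount=4 -> skip
r=28=11100 popcount=3 -> skip
r=29=11101 popcount=4 -> skip
r=30=11110 popcount=4 -> skip
r=31=11111 popcount=5 -> skip
r=32=100000 popcount=1 -> skip
r=33=100001 popcount=2 -> skip
r=34=100010 popcount=2 -> skip
r=35=100011 popcount=3 -> skip
Kept rows: none

Answer: none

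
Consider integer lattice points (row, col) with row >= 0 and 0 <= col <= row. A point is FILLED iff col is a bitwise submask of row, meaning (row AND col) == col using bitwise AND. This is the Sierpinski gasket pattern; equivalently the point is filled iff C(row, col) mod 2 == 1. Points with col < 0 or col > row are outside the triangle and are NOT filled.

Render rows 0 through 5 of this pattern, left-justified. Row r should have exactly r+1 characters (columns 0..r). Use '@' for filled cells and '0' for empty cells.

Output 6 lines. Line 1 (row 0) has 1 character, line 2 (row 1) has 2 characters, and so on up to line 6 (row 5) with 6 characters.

Answer: @
@@
@0@
@@@@
@000@
@@00@@

Derivation:
r0=0: @
r1=1: @@
r2=10: @0@
r3=11: @@@@
r4=100: @000@
r5=101: @@00@@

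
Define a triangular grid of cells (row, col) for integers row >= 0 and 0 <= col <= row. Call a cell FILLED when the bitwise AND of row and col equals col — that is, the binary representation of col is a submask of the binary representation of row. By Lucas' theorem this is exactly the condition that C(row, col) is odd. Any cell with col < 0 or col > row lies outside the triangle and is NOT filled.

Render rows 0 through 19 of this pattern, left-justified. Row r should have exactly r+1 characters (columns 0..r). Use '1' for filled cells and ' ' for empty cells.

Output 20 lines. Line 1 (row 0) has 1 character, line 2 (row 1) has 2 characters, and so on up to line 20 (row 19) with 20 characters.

r0=0: 1
r1=1: 11
r2=10: 1 1
r3=11: 1111
r4=100: 1   1
r5=101: 11  11
r6=110: 1 1 1 1
r7=111: 11111111
r8=1000: 1       1
r9=1001: 11      11
r10=1010: 1 1     1 1
r11=1011: 1111    1111
r12=1100: 1   1   1   1
r13=1101: 11  11  11  11
r14=1110: 1 1 1 1 1 1 1 1
r15=1111: 1111111111111111
r16=10000: 1               1
r17=10001: 11              11
r18=10010: 1 1             1 1
r19=10011: 1111            1111

Answer: 1
11
1 1
1111
1   1
11  11
1 1 1 1
11111111
1       1
11      11
1 1     1 1
1111    1111
1   1   1   1
11  11  11  11
1 1 1 1 1 1 1 1
1111111111111111
1               1
11              11
1 1             1 1
1111            1111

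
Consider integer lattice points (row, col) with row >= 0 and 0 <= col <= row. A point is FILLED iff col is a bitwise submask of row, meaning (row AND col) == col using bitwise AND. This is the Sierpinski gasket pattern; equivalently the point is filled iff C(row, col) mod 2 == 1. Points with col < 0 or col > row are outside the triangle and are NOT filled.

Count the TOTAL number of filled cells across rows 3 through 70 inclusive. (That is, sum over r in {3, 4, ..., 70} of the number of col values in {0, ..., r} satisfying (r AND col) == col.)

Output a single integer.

Answer: 762

Derivation:
r3=11 pc2: +4 =4
r4=100 pc1: +2 =6
r5=101 pc2: +4 =10
r6=110 pc2: +4 =14
r7=111 pc3: +8 =22
r8=1000 pc1: +2 =24
r9=1001 pc2: +4 =28
r10=1010 pc2: +4 =32
r11=1011 pc3: +8 =40
r12=1100 pc2: +4 =44
r13=1101 pc3: +8 =52
r14=1110 pc3: +8 =60
r15=1111 pc4: +16 =76
r16=10000 pc1: +2 =78
r17=10001 pc2: +4 =82
r18=10010 pc2: +4 =86
r19=10011 pc3: +8 =94
r20=10100 pc2: +4 =98
r21=10101 pc3: +8 =106
r22=10110 pc3: +8 =114
r23=10111 pc4: +16 =130
r24=11000 pc2: +4 =134
r25=11001 pc3: +8 =142
r26=11010 pc3: +8 =150
r27=11011 pc4: +16 =166
r28=11100 pc3: +8 =174
r29=11101 pc4: +16 =190
r30=11110 pc4: +16 =206
r31=11111 pc5: +32 =238
r32=100000 pc1: +2 =240
r33=100001 pc2: +4 =244
r34=100010 pc2: +4 =248
r35=100011 pc3: +8 =256
r36=100100 pc2: +4 =260
r37=100101 pc3: +8 =268
r38=100110 pc3: +8 =276
r39=100111 pc4: +16 =292
r40=101000 pc2: +4 =296
r41=101001 pc3: +8 =304
r42=101010 pc3: +8 =312
r43=101011 pc4: +16 =328
r44=101100 pc3: +8 =336
r45=101101 pc4: +16 =352
r46=101110 pc4: +16 =368
r47=101111 pc5: +32 =400
r48=110000 pc2: +4 =404
r49=110001 pc3: +8 =412
r50=110010 pc3: +8 =420
r51=110011 pc4: +16 =436
r52=110100 pc3: +8 =444
r53=110101 pc4: +16 =460
r54=110110 pc4: +16 =476
r55=110111 pc5: +32 =508
r56=111000 pc3: +8 =516
r57=111001 pc4: +16 =532
r58=111010 pc4: +16 =548
r59=111011 pc5: +32 =580
r60=111100 pc4: +16 =596
r61=111101 pc5: +32 =628
r62=111110 pc5: +32 =660
r63=111111 pc6: +64 =724
r64=1000000 pc1: +2 =726
r65=1000001 pc2: +4 =730
r66=1000010 pc2: +4 =734
r67=1000011 pc3: +8 =742
r68=1000100 pc2: +4 =746
r69=1000101 pc3: +8 =754
r70=1000110 pc3: +8 =762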